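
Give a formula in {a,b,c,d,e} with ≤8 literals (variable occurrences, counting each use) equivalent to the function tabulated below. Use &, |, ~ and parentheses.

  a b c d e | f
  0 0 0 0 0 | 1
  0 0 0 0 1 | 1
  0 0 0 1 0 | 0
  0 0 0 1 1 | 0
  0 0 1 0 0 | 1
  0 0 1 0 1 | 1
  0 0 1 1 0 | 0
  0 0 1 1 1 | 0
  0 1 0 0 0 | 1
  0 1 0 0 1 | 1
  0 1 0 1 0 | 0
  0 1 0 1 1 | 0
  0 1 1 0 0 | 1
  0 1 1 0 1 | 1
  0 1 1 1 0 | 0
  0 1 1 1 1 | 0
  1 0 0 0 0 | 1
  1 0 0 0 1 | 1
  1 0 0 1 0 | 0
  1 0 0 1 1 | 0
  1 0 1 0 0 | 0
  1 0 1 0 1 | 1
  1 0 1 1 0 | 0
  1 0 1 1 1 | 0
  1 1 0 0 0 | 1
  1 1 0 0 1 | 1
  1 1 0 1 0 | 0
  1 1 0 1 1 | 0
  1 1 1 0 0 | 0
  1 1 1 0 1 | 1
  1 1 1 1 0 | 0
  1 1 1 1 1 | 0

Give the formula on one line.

(~d & (((~d & ~a) | (~d & e)) | (~c | d)))

  ~d = 11001100110011001100110011001100
  ~a = 11111111111111110000000000000000
  (~d & ~a) = 11001100110011000000000000000000
  (~d & e) = 01000100010001000100010001000100
  ((~d & ~a) | (~d & e)) = 11001100110011000100010001000100
  ~c = 11110000111100001111000011110000
  (~c | d) = 11110011111100111111001111110011
  (((~d & ~a) | (~d & e)) | (~c | d)) = 11111111111111111111011111110111
  (~d & (((~d & ~a) | (~d & e)) | (~c | d))) = 11001100110011001100010011000100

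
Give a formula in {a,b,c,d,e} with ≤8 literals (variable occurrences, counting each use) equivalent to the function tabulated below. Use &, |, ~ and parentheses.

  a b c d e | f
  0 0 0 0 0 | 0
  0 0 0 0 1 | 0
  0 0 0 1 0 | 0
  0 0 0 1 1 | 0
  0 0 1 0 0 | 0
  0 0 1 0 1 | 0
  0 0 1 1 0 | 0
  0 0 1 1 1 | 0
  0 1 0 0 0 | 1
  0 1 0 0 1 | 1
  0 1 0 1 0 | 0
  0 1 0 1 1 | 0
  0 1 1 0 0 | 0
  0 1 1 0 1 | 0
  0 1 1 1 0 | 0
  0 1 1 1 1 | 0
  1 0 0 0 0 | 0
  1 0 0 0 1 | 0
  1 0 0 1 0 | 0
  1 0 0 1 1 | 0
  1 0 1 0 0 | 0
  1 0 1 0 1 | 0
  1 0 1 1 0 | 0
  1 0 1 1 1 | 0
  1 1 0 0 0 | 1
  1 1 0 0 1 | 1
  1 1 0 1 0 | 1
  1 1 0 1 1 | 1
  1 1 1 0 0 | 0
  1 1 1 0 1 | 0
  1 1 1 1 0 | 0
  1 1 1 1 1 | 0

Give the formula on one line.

(((b | c) & ~c) & (~d | a))

  (b | c) = 00001111111111110000111111111111
  ~c = 11110000111100001111000011110000
  ((b | c) & ~c) = 00000000111100000000000011110000
  ~d = 11001100110011001100110011001100
  (~d | a) = 11001100110011001111111111111111
  (((b | c) & ~c) & (~d | a)) = 00000000110000000000000011110000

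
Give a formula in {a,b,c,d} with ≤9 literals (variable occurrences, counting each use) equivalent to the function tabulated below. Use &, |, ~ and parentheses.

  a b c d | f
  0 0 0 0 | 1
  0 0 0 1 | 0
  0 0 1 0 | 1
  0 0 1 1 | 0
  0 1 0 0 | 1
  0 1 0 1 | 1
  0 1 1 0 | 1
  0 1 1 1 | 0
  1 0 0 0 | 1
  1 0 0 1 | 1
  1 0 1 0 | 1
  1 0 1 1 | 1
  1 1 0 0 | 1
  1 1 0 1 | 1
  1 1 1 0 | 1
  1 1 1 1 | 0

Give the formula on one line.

(((a & ~b) & ((~b | a) & d)) | ((~c & b) | ~d))

  ~b = 1111000011110000
  (a & ~b) = 0000000011110000
  (~b | a) = 1111000011111111
  ((~b | a) & d) = 0101000001010101
  ((a & ~b) & ((~b | a) & d)) = 0000000001010000
  ~c = 1100110011001100
  (~c & b) = 0000110000001100
  ~d = 1010101010101010
  ((~c & b) | ~d) = 1010111010101110
  (((a & ~b) & ((~b | a) & d)) | ((~c & b) | ~d)) = 1010111011111110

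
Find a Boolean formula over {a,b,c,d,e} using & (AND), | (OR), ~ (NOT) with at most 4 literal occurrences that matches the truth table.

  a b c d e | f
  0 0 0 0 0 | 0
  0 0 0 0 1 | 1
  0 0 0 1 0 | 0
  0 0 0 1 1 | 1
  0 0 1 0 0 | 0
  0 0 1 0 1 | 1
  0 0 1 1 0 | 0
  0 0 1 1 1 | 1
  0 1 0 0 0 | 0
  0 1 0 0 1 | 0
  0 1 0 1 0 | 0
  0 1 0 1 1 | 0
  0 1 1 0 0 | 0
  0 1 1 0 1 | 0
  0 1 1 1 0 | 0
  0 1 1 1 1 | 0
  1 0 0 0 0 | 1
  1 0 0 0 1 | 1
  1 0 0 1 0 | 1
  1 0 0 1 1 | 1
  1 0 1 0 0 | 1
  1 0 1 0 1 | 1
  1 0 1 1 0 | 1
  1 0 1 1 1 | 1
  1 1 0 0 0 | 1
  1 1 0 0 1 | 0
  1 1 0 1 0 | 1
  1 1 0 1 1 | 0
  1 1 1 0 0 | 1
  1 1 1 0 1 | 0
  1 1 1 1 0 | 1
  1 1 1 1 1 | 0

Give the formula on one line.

  ~b = 11111111000000001111111100000000
  ~e = 10101010101010101010101010101010
  (~b | ~e) = 11111111101010101111111110101010
  (e | a) = 01010101010101011111111111111111
  ((~b | ~e) & (e | a)) = 01010101000000001111111110101010

((~b | ~e) & (e | a))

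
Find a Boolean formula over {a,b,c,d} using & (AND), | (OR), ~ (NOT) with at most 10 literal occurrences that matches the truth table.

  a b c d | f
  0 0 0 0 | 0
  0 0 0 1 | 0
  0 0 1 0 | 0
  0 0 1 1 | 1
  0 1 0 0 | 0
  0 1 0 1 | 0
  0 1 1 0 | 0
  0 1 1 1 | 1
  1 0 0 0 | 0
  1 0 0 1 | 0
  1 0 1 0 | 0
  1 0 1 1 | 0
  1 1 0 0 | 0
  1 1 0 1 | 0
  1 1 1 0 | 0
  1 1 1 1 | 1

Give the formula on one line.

((((c & ~a) & d) | ((b & a) & c)) & (~a | d))

  ~a = 1111111100000000
  (c & ~a) = 0011001100000000
  ((c & ~a) & d) = 0001000100000000
  (b & a) = 0000000000001111
  ((b & a) & c) = 0000000000000011
  (((c & ~a) & d) | ((b & a) & c)) = 0001000100000011
  (~a | d) = 1111111101010101
  ((((c & ~a) & d) | ((b & a) & c)) & (~a | d)) = 0001000100000001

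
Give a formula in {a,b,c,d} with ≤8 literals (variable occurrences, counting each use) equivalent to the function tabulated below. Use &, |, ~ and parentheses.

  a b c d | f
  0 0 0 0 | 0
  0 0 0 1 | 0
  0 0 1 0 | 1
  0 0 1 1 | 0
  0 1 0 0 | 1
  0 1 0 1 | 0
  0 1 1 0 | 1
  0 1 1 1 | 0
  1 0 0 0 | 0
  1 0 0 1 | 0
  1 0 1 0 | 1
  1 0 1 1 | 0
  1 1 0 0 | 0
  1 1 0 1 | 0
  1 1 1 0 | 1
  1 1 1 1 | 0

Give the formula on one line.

(((~a | c) & ~d) & (((a | c) | d) | (c | b)))

  ~a = 1111111100000000
  (~a | c) = 1111111100110011
  ~d = 1010101010101010
  ((~a | c) & ~d) = 1010101000100010
  (a | c) = 0011001111111111
  ((a | c) | d) = 0111011111111111
  (c | b) = 0011111100111111
  (((a | c) | d) | (c | b)) = 0111111111111111
  (((~a | c) & ~d) & (((a | c) | d) | (c | b))) = 0010101000100010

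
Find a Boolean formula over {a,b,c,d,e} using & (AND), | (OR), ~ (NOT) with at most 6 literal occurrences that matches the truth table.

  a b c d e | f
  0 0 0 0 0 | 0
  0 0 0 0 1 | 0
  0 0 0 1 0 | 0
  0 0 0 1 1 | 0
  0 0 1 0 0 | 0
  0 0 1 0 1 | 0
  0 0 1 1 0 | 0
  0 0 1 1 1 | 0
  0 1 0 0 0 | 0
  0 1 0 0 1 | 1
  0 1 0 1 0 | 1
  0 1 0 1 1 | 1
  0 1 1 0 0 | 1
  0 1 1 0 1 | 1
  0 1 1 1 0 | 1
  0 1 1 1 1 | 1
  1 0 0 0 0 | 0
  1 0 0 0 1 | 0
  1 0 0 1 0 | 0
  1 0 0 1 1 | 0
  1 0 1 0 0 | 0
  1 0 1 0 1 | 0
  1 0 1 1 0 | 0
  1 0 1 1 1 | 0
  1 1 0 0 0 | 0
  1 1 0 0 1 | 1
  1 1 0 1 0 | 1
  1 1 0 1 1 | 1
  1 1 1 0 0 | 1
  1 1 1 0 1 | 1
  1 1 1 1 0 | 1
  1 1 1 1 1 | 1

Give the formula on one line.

  (d | e) = 01110111011101110111011101110111
  (b & (d | e)) = 00000000011101110000000001110111
  ~e = 10101010101010101010101010101010
  (c & ~e) = 00001010000010100000101000001010
  ((c & ~e) & b) = 00000000000010100000000000001010
  ((b & (d | e)) | ((c & ~e) & b)) = 00000000011111110000000001111111

((b & (d | e)) | ((c & ~e) & b))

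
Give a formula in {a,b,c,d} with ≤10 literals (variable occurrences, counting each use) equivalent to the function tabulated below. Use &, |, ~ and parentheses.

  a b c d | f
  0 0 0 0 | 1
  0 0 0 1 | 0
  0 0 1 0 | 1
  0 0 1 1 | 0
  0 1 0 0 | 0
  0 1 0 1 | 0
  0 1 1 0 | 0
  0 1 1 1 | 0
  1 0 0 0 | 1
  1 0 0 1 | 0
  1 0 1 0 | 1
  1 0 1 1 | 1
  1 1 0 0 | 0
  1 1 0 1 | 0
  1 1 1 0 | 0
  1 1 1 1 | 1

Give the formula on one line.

(((d | ~b) & ~d) | (((d & b) | ~b) & (c & a)))

  ~b = 1111000011110000
  (d | ~b) = 1111010111110101
  ~d = 1010101010101010
  ((d | ~b) & ~d) = 1010000010100000
  (d & b) = 0000010100000101
  ((d & b) | ~b) = 1111010111110101
  (c & a) = 0000000000110011
  (((d & b) | ~b) & (c & a)) = 0000000000110001
  (((d | ~b) & ~d) | (((d & b) | ~b) & (c & a))) = 1010000010110001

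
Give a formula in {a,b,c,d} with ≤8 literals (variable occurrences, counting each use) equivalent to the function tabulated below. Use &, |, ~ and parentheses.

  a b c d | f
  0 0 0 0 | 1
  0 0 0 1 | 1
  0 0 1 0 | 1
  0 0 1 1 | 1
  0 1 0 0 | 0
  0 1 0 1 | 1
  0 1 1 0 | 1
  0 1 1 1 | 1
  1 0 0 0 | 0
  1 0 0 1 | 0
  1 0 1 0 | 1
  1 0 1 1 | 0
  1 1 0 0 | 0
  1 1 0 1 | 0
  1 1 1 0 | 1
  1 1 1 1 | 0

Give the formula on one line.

  ~d = 1010101010101010
  (c & ~d) = 0010001000100010
  ~c = 1100110011001100
  ((c & ~d) | ~c) = 1110111011101110
  (((c & ~d) | ~c) & c) = 0010001000100010
  ~b = 1111000011110000
  (d | ~b) = 1111010111110101
  ~a = 1111111100000000
  ((d | ~b) & ~a) = 1111010100000000
  ((((c & ~d) | ~c) & c) | ((d | ~b) & ~a)) = 1111011100100010

((((c & ~d) | ~c) & c) | ((d | ~b) & ~a))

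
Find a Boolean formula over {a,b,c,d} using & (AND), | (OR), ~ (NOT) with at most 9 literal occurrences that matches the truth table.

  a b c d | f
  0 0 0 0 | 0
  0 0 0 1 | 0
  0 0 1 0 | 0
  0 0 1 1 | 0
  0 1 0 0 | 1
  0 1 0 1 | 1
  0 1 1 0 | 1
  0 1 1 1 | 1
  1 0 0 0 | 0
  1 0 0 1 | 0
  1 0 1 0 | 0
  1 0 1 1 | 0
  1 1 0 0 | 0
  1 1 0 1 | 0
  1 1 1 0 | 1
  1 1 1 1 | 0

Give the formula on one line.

  ~a = 1111111100000000
  (b & ~a) = 0000111100000000
  (a & b) = 0000000000001111
  ((a & b) & c) = 0000000000000011
  ~d = 1010101010101010
  (((a & b) & c) & ~d) = 0000000000000010
  ((b & ~a) | (((a & b) & c) & ~d)) = 0000111100000010

((b & ~a) | (((a & b) & c) & ~d))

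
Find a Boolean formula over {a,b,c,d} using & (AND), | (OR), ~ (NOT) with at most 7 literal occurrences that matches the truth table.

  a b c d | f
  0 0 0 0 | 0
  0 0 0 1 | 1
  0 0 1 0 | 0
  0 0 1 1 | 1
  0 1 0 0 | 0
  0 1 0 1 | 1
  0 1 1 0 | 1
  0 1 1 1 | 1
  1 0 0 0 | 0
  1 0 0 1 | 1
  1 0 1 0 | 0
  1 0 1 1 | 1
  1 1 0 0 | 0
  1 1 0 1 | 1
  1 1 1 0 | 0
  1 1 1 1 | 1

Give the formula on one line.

(d | ((~a & c) & b))

  ~a = 1111111100000000
  (~a & c) = 0011001100000000
  ((~a & c) & b) = 0000001100000000
  (d | ((~a & c) & b)) = 0101011101010101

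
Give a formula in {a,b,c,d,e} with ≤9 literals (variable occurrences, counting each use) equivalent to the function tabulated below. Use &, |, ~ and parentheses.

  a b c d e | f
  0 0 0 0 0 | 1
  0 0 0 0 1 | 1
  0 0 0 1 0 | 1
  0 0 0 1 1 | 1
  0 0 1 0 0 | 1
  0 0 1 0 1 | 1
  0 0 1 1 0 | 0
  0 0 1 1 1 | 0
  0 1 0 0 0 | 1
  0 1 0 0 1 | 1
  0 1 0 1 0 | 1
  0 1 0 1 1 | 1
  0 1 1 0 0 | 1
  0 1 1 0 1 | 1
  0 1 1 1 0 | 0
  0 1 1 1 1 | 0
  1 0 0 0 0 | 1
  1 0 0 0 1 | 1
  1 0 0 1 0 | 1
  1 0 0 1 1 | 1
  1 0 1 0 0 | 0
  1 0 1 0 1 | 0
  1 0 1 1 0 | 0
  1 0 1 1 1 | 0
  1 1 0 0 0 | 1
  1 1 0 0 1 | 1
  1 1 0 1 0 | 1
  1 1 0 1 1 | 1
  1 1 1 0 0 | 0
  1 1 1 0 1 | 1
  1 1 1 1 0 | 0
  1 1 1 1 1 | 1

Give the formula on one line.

  ~c = 11110000111100001111000011110000
  ~d = 11001100110011001100110011001100
  ~a = 11111111111111110000000000000000
  (~d & ~a) = 11001100110011000000000000000000
  (~c | (~d & ~a)) = 11111100111111001111000011110000
  (b & a) = 00000000000000000000000011111111
  ((b & a) & e) = 00000000000000000000000001010101
  ((~c | (~d & ~a)) | ((b & a) & e)) = 11111100111111001111000011110101

((~c | (~d & ~a)) | ((b & a) & e))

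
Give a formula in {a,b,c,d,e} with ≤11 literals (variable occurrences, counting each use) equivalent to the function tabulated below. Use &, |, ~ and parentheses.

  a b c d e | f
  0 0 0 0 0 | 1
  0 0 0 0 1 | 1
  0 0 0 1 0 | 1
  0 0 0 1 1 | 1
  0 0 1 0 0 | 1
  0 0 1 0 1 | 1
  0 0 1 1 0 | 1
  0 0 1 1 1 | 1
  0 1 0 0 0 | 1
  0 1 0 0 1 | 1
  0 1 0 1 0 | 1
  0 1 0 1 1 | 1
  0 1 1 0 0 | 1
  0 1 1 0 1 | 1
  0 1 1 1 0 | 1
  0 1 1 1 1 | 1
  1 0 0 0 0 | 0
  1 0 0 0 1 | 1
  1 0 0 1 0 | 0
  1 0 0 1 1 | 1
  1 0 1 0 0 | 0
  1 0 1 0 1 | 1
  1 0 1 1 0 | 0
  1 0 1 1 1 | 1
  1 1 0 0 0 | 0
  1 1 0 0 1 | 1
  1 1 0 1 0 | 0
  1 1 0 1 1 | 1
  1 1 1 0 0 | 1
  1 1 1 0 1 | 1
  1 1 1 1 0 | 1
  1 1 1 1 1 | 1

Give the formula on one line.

((~e & ((c & e) | ~a)) | (e | (a & ((~e & c) & b))))

  ~e = 10101010101010101010101010101010
  (c & e) = 00000101000001010000010100000101
  ~a = 11111111111111110000000000000000
  ((c & e) | ~a) = 11111111111111110000010100000101
  (~e & ((c & e) | ~a)) = 10101010101010100000000000000000
  (~e & c) = 00001010000010100000101000001010
  ((~e & c) & b) = 00000000000010100000000000001010
  (a & ((~e & c) & b)) = 00000000000000000000000000001010
  (e | (a & ((~e & c) & b))) = 01010101010101010101010101011111
  ((~e & ((c & e) | ~a)) | (e | (a & ((~e & c) & b)))) = 11111111111111110101010101011111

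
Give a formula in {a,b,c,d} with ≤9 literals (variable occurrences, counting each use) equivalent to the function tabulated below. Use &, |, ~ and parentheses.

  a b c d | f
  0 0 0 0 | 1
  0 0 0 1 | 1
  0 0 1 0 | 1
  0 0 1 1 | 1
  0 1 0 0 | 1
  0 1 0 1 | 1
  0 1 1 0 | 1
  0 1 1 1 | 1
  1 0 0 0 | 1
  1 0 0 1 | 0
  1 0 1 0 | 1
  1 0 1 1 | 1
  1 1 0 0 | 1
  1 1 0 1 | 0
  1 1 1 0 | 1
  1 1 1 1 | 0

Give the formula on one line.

(((((~b | (~c & ~a)) & a) | ~a) & c) | (~d | ~a))

  ~b = 1111000011110000
  ~c = 1100110011001100
  ~a = 1111111100000000
  (~c & ~a) = 1100110000000000
  (~b | (~c & ~a)) = 1111110011110000
  ((~b | (~c & ~a)) & a) = 0000000011110000
  (((~b | (~c & ~a)) & a) | ~a) = 1111111111110000
  ((((~b | (~c & ~a)) & a) | ~a) & c) = 0011001100110000
  ~d = 1010101010101010
  (~d | ~a) = 1111111110101010
  (((((~b | (~c & ~a)) & a) | ~a) & c) | (~d | ~a)) = 1111111110111010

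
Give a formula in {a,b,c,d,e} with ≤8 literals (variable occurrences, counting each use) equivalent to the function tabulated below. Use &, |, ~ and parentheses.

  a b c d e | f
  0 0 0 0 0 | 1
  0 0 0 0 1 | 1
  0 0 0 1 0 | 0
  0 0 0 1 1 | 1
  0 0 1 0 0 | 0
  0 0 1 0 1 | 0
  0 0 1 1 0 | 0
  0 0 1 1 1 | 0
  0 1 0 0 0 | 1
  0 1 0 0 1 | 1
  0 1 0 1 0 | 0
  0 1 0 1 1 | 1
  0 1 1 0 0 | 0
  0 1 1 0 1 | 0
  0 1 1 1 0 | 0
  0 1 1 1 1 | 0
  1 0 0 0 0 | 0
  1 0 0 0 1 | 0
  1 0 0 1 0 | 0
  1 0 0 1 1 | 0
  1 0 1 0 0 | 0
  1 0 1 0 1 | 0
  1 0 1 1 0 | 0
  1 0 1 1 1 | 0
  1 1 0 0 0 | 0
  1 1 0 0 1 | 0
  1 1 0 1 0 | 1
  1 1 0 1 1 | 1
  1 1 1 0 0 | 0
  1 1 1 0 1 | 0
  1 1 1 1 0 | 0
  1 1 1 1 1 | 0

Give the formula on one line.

((~d | (e | a)) & ((~a | (b & d)) & ~c))

  ~d = 11001100110011001100110011001100
  (e | a) = 01010101010101011111111111111111
  (~d | (e | a)) = 11011101110111011111111111111111
  ~a = 11111111111111110000000000000000
  (b & d) = 00000000001100110000000000110011
  (~a | (b & d)) = 11111111111111110000000000110011
  ~c = 11110000111100001111000011110000
  ((~a | (b & d)) & ~c) = 11110000111100000000000000110000
  ((~d | (e | a)) & ((~a | (b & d)) & ~c)) = 11010000110100000000000000110000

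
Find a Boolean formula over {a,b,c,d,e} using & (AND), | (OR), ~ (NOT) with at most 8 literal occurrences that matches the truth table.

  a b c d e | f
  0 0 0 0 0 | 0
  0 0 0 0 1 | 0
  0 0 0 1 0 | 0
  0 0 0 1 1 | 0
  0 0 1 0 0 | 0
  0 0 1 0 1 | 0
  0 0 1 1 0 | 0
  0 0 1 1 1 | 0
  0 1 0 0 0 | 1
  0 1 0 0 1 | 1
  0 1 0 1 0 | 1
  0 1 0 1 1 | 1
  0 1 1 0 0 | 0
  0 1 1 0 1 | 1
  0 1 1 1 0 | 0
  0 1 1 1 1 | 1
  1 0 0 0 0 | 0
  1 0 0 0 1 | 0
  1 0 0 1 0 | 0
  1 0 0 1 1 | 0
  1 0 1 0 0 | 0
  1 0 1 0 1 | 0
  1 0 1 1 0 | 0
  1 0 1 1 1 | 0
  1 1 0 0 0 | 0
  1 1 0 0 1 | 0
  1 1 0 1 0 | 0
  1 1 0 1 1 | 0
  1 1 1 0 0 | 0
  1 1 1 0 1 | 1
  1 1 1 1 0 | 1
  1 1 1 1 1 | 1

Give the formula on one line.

  ~a = 11111111111111110000000000000000
  (c | ~a) = 11111111111111110000111100001111
  ~b = 11111111000000001111111100000000
  ((c | ~a) | ~b) = 11111111111111111111111100001111
  ~c = 11110000111100001111000011110000
  (e | ~c) = 11110101111101011111010111110101
  (d & a) = 00000000000000000011001100110011
  ((e | ~c) | (d & a)) = 11110101111101011111011111110111
  (b & ((e | ~c) | (d & a))) = 00000000111101010000000011110111
  (((c | ~a) | ~b) & (b & ((e | ~c) | (d & a)))) = 00000000111101010000000000000111

(((c | ~a) | ~b) & (b & ((e | ~c) | (d & a))))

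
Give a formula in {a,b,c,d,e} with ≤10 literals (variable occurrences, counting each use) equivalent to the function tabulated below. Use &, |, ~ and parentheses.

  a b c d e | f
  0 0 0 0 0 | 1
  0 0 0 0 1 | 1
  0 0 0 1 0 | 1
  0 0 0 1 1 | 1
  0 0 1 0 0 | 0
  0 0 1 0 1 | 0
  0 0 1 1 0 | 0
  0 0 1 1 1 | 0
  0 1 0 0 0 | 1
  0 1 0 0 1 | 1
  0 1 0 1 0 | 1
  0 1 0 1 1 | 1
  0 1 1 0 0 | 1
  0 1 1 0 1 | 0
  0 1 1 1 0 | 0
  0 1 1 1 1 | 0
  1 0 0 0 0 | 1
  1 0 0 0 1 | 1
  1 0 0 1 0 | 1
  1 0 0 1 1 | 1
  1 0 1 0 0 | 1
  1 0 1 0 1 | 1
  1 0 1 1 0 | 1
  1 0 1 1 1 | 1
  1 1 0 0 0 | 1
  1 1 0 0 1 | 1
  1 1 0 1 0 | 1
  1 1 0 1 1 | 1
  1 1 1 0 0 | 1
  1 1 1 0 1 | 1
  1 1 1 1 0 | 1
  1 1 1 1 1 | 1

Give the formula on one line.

(a | ((((b & ~e) & c) & (~d | e)) | ~c))

  ~e = 10101010101010101010101010101010
  (b & ~e) = 00000000101010100000000010101010
  ((b & ~e) & c) = 00000000000010100000000000001010
  ~d = 11001100110011001100110011001100
  (~d | e) = 11011101110111011101110111011101
  (((b & ~e) & c) & (~d | e)) = 00000000000010000000000000001000
  ~c = 11110000111100001111000011110000
  ((((b & ~e) & c) & (~d | e)) | ~c) = 11110000111110001111000011111000
  (a | ((((b & ~e) & c) & (~d | e)) | ~c)) = 11110000111110001111111111111111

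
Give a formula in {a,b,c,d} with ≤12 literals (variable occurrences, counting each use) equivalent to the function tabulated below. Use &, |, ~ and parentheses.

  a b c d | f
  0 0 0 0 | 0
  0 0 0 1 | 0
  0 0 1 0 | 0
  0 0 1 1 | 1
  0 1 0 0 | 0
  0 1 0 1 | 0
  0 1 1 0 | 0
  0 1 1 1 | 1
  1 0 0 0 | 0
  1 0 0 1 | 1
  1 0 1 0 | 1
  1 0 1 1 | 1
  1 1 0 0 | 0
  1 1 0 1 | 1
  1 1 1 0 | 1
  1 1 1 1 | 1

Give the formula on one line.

  (c & d) = 0001000100010001
  ((c & d) | a) = 0001000111111111
  ~c = 1100110011001100
  (d & ~c) = 0100010001000100
  ~a = 1111111100000000
  (~a | c) = 1111111100110011
  ~d = 1010101010101010
  ((~a | c) & ~d) = 1010101000100010
  (((~a | c) & ~d) | c) = 1011101100110011
  ((d & ~c) | (((~a | c) & ~d) | c)) = 1111111101110111
  (((c & d) | a) & ((d & ~c) | (((~a | c) & ~d) | c))) = 0001000101110111

(((c & d) | a) & ((d & ~c) | (((~a | c) & ~d) | c)))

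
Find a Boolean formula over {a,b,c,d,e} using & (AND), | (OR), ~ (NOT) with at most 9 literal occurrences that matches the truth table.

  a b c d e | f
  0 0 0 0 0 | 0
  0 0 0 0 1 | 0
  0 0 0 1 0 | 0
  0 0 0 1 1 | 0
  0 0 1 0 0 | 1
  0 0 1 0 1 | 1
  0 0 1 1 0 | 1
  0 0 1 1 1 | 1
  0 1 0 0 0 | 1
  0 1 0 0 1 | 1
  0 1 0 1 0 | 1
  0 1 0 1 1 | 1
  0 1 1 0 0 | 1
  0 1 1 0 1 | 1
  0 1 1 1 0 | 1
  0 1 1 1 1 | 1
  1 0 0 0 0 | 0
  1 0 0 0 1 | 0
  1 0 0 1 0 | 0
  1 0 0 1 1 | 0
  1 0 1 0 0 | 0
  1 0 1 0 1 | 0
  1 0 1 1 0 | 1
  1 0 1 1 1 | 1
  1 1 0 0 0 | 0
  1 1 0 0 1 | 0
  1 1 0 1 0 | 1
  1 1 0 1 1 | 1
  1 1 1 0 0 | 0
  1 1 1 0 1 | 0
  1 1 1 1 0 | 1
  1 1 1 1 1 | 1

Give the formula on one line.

  ~d = 11001100110011001100110011001100
  (~d & c) = 00001100000011000000110000001100
  ~a = 11111111111111110000000000000000
  ((~d & c) & ~a) = 00001100000011000000000000000000
  (~a & b) = 00000000111111110000000000000000
  ((~a & b) | d) = 00110011111111110011001100110011
  (((~d & c) & ~a) | ((~a & b) | d)) = 00111111111111110011001100110011
  (c | b) = 00001111111111110000111111111111
  ((((~d & c) & ~a) | ((~a & b) | d)) & (c | b)) = 00001111111111110000001100110011

((((~d & c) & ~a) | ((~a & b) | d)) & (c | b))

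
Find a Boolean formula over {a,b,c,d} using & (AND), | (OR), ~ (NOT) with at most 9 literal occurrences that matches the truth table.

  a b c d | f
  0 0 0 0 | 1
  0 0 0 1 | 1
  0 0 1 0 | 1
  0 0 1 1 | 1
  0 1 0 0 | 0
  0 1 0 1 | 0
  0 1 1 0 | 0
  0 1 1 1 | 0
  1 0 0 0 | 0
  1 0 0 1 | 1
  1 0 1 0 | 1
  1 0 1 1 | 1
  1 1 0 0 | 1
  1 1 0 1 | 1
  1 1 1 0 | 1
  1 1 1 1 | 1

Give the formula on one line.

(((b | c) & a) | (~b & ((~b | (~c & ~a)) & (~a | d))))

  (b | c) = 0011111100111111
  ((b | c) & a) = 0000000000111111
  ~b = 1111000011110000
  ~c = 1100110011001100
  ~a = 1111111100000000
  (~c & ~a) = 1100110000000000
  (~b | (~c & ~a)) = 1111110011110000
  (~a | d) = 1111111101010101
  ((~b | (~c & ~a)) & (~a | d)) = 1111110001010000
  (~b & ((~b | (~c & ~a)) & (~a | d))) = 1111000001010000
  (((b | c) & a) | (~b & ((~b | (~c & ~a)) & (~a | d)))) = 1111000001111111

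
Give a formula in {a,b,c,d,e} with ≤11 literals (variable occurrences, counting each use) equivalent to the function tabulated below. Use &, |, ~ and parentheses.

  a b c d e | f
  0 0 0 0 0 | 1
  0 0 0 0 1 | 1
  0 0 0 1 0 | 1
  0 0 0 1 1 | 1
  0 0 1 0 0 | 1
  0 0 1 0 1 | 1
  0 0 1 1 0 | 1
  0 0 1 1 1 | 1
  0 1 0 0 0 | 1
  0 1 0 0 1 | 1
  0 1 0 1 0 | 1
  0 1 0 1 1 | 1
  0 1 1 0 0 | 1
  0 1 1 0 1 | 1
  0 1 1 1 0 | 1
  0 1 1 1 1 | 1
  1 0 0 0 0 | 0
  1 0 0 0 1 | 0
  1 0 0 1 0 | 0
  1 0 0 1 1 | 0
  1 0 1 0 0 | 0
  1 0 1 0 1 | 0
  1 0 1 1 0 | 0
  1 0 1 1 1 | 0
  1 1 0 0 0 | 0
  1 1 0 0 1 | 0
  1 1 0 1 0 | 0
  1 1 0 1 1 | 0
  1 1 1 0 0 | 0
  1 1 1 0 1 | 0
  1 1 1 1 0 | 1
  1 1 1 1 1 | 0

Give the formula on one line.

((~a | (b & (((~b | ~e) & d) & a))) & (~a | c))

  ~a = 11111111111111110000000000000000
  ~b = 11111111000000001111111100000000
  ~e = 10101010101010101010101010101010
  (~b | ~e) = 11111111101010101111111110101010
  ((~b | ~e) & d) = 00110011001000100011001100100010
  (((~b | ~e) & d) & a) = 00000000000000000011001100100010
  (b & (((~b | ~e) & d) & a)) = 00000000000000000000000000100010
  (~a | (b & (((~b | ~e) & d) & a))) = 11111111111111110000000000100010
  (~a | c) = 11111111111111110000111100001111
  ((~a | (b & (((~b | ~e) & d) & a))) & (~a | c)) = 11111111111111110000000000000010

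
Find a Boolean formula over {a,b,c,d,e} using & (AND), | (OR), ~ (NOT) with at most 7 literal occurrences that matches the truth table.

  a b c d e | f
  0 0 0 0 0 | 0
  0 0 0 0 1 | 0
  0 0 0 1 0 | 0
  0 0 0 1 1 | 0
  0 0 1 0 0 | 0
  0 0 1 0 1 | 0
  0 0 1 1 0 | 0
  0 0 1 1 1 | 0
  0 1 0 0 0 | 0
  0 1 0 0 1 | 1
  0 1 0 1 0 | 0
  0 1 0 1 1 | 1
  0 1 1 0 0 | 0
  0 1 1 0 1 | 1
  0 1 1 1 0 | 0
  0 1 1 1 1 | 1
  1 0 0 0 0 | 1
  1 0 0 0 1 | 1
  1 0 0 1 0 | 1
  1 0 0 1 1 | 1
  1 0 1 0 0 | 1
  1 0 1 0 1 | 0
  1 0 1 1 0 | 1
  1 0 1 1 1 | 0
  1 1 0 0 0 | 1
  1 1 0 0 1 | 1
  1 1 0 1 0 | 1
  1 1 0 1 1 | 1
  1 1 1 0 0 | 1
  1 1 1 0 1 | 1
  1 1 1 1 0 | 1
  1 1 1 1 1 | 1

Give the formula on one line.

(((~c | ~e) & a) | (e & b))

  ~c = 11110000111100001111000011110000
  ~e = 10101010101010101010101010101010
  (~c | ~e) = 11111010111110101111101011111010
  ((~c | ~e) & a) = 00000000000000001111101011111010
  (e & b) = 00000000010101010000000001010101
  (((~c | ~e) & a) | (e & b)) = 00000000010101011111101011111111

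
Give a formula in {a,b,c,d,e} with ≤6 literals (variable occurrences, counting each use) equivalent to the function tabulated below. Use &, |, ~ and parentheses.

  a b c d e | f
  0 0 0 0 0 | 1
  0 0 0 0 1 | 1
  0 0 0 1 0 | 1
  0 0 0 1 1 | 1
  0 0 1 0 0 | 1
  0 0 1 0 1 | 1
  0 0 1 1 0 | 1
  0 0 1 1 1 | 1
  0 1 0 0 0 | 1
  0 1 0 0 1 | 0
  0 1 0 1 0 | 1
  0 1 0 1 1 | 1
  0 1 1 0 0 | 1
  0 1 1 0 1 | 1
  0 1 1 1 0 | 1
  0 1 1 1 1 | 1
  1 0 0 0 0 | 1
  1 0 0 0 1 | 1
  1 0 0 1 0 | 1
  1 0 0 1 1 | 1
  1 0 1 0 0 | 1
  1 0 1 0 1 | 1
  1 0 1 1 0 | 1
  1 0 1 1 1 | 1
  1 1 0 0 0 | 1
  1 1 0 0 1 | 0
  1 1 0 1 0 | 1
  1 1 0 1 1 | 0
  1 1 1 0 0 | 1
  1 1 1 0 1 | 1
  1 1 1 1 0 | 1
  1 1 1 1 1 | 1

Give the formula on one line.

  ~b = 11111111000000001111111100000000
  (~b | c) = 11111111000011111111111100001111
  ~a = 11111111111111110000000000000000
  (~a & d) = 00110011001100110000000000000000
  ((~b | c) | (~a & d)) = 11111111001111111111111100001111
  ~e = 10101010101010101010101010101010
  (((~b | c) | (~a & d)) | ~e) = 11111111101111111111111110101111

(((~b | c) | (~a & d)) | ~e)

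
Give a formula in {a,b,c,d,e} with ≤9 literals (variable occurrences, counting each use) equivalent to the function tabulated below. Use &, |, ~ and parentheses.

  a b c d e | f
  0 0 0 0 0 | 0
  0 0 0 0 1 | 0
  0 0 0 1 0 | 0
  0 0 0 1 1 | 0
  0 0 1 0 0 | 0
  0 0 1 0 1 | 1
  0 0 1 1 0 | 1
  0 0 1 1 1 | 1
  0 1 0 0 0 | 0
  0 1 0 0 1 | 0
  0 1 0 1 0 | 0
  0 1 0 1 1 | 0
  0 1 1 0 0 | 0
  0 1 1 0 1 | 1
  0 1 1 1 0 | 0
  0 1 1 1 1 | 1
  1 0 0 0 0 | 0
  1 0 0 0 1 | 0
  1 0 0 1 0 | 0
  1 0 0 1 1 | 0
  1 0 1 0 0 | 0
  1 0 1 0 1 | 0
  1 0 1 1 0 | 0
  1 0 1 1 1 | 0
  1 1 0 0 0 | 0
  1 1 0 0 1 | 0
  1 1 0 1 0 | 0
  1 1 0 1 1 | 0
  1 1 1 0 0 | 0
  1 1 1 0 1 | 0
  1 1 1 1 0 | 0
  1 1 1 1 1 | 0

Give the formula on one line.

  ~b = 11111111000000001111111100000000
  (~b | a) = 11111111000000001111111111111111
  (d & (~b | a)) = 00110011000000000011001100110011
  ((d & (~b | a)) | e) = 01110111010101010111011101110111
  ~a = 11111111111111110000000000000000
  (((d & (~b | a)) | e) & ~a) = 01110111010101010000000000000000
  ((((d & (~b | a)) | e) & ~a) & c) = 00000111000001010000000000000000

((((d & (~b | a)) | e) & ~a) & c)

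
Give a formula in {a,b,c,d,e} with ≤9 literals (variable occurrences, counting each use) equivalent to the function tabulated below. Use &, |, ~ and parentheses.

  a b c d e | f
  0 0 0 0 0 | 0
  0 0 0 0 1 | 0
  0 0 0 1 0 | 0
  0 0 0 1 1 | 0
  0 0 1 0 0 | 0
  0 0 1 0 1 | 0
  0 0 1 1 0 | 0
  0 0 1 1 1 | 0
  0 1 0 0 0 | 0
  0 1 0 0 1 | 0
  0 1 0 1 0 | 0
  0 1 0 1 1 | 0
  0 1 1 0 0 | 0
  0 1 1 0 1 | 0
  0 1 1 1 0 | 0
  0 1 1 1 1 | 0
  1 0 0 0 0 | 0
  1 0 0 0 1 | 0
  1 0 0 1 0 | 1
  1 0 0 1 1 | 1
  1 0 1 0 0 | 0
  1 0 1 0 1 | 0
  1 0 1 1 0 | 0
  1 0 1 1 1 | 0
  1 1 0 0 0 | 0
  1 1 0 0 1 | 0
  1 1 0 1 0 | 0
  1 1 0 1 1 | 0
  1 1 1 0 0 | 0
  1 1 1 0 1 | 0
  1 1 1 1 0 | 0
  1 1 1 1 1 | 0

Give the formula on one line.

  ~b = 11111111000000001111111100000000
  ~a = 11111111111111110000000000000000
  (~b | ~a) = 11111111111111111111111100000000
  ((~b | ~a) & c) = 00001111000011110000111100000000
  (a | ((~b | ~a) & c)) = 00001111000011111111111111111111
  ~c = 11110000111100001111000011110000
  (d & ~c) = 00110000001100000011000000110000
  ((a | ((~b | ~a) & c)) & (d & ~c)) = 00000000000000000011000000110000
  (((a | ((~b | ~a) & c)) & (d & ~c)) & ~b) = 00000000000000000011000000000000

(((a | ((~b | ~a) & c)) & (d & ~c)) & ~b)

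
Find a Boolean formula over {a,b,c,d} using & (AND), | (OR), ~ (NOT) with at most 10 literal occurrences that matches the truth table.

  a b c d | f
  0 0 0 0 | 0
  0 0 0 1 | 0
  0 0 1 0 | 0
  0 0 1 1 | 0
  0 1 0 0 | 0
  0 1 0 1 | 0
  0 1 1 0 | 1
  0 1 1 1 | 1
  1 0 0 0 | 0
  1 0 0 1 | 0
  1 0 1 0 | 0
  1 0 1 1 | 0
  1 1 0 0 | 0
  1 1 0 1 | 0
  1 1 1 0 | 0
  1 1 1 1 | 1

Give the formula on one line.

(((c | (~b & ~d)) & (~c | b)) & (((~d & c) & ~a) | d))

  ~b = 1111000011110000
  ~d = 1010101010101010
  (~b & ~d) = 1010000010100000
  (c | (~b & ~d)) = 1011001110110011
  ~c = 1100110011001100
  (~c | b) = 1100111111001111
  ((c | (~b & ~d)) & (~c | b)) = 1000001110000011
  (~d & c) = 0010001000100010
  ~a = 1111111100000000
  ((~d & c) & ~a) = 0010001000000000
  (((~d & c) & ~a) | d) = 0111011101010101
  (((c | (~b & ~d)) & (~c | b)) & (((~d & c) & ~a) | d)) = 0000001100000001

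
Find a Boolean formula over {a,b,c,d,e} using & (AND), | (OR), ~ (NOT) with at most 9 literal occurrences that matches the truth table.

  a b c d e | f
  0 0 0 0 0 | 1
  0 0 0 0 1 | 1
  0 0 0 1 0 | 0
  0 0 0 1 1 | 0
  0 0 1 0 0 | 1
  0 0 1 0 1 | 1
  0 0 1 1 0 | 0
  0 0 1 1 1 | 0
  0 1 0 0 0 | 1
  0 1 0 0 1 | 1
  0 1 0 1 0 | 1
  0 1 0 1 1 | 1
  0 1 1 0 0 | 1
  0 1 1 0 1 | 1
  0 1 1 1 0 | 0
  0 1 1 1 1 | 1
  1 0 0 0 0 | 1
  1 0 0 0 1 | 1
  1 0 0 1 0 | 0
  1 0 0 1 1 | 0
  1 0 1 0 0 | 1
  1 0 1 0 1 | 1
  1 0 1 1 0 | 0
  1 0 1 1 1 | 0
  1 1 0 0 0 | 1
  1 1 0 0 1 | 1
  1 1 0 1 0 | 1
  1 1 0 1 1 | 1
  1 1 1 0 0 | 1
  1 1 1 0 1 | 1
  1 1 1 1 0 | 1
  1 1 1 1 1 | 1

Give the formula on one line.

((b | ~d) & (~b | (((~c | e) | a) | (c & ~d))))

  ~d = 11001100110011001100110011001100
  (b | ~d) = 11001100111111111100110011111111
  ~b = 11111111000000001111111100000000
  ~c = 11110000111100001111000011110000
  (~c | e) = 11110101111101011111010111110101
  ((~c | e) | a) = 11110101111101011111111111111111
  (c & ~d) = 00001100000011000000110000001100
  (((~c | e) | a) | (c & ~d)) = 11111101111111011111111111111111
  (~b | (((~c | e) | a) | (c & ~d))) = 11111111111111011111111111111111
  ((b | ~d) & (~b | (((~c | e) | a) | (c & ~d)))) = 11001100111111011100110011111111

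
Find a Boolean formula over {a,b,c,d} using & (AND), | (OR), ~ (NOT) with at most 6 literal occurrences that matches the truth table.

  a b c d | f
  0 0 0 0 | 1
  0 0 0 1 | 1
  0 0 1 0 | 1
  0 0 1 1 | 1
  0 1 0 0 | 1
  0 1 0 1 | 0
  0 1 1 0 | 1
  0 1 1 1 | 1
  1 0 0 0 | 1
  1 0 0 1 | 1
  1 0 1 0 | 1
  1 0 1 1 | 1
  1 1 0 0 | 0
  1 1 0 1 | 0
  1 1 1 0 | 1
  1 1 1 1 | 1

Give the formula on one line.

  ~a = 1111111100000000
  ~d = 1010101010101010
  (~a & ~d) = 1010101000000000
  ~b = 1111000011110000
  ((~a & ~d) | ~b) = 1111101011110000
  (((~a & ~d) | ~b) | c) = 1111101111110011

(((~a & ~d) | ~b) | c)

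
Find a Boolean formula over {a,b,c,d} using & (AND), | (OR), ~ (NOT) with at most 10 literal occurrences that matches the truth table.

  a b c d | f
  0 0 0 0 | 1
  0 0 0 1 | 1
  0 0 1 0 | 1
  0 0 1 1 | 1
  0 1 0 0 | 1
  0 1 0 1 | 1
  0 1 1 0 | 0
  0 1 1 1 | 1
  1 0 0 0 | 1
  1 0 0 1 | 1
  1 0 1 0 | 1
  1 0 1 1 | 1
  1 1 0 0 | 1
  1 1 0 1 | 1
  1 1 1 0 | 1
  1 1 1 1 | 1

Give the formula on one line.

(((d | (~c & b)) & c) | (~b | ((~c & (b & ~a)) | a)))

  ~c = 1100110011001100
  (~c & b) = 0000110000001100
  (d | (~c & b)) = 0101110101011101
  ((d | (~c & b)) & c) = 0001000100010001
  ~b = 1111000011110000
  ~a = 1111111100000000
  (b & ~a) = 0000111100000000
  (~c & (b & ~a)) = 0000110000000000
  ((~c & (b & ~a)) | a) = 0000110011111111
  (~b | ((~c & (b & ~a)) | a)) = 1111110011111111
  (((d | (~c & b)) & c) | (~b | ((~c & (b & ~a)) | a))) = 1111110111111111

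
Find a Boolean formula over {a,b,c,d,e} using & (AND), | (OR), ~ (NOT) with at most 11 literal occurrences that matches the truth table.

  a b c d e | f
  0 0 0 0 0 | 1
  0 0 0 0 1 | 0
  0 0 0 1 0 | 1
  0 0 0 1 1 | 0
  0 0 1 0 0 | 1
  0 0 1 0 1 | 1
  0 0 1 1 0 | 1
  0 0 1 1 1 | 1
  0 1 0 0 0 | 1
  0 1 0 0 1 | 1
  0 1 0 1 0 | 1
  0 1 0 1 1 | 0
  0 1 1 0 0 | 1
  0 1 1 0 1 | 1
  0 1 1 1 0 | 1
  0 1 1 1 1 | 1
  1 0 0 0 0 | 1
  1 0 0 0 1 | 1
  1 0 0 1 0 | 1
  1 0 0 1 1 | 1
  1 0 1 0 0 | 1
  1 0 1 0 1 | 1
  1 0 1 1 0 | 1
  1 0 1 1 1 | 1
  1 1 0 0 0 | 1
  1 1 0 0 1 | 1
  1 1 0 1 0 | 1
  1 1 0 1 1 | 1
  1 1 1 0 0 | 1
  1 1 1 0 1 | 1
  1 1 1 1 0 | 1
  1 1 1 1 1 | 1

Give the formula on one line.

((a | c) | (((~c & ~e) | (~d | a)) & (~e | (b | d))))

  (a | c) = 00001111000011111111111111111111
  ~c = 11110000111100001111000011110000
  ~e = 10101010101010101010101010101010
  (~c & ~e) = 10100000101000001010000010100000
  ~d = 11001100110011001100110011001100
  (~d | a) = 11001100110011001111111111111111
  ((~c & ~e) | (~d | a)) = 11101100111011001111111111111111
  (b | d) = 00110011111111110011001111111111
  (~e | (b | d)) = 10111011111111111011101111111111
  (((~c & ~e) | (~d | a)) & (~e | (b | d))) = 10101000111011001011101111111111
  ((a | c) | (((~c & ~e) | (~d | a)) & (~e | (b | d)))) = 10101111111011111111111111111111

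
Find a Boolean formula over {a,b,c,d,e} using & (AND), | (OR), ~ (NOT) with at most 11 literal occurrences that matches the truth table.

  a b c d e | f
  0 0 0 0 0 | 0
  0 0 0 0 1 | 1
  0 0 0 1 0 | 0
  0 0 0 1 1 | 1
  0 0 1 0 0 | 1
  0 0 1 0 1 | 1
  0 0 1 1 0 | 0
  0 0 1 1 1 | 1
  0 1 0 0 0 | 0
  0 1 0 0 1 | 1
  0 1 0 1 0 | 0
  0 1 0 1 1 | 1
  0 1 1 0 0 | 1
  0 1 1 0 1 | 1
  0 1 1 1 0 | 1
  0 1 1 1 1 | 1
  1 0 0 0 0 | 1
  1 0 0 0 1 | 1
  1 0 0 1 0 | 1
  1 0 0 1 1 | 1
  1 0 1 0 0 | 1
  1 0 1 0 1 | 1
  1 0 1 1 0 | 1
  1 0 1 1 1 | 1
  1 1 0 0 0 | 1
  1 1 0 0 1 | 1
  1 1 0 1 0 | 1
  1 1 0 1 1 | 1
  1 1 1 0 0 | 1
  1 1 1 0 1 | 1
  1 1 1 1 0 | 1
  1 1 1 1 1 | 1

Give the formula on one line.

((c & (b | (a & d))) | ((a | e) | (c & ~d)))

  (a & d) = 00000000000000000011001100110011
  (b | (a & d)) = 00000000111111110011001111111111
  (c & (b | (a & d))) = 00000000000011110000001100001111
  (a | e) = 01010101010101011111111111111111
  ~d = 11001100110011001100110011001100
  (c & ~d) = 00001100000011000000110000001100
  ((a | e) | (c & ~d)) = 01011101010111011111111111111111
  ((c & (b | (a & d))) | ((a | e) | (c & ~d))) = 01011101010111111111111111111111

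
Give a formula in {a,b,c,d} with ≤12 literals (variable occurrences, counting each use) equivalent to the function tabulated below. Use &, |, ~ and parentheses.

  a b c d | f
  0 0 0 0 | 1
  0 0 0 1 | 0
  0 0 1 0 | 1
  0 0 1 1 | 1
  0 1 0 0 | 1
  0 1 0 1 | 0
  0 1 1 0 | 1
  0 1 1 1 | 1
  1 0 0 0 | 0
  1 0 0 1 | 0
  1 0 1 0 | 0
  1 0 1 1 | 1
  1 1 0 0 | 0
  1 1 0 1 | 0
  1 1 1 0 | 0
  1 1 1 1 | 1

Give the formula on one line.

  ~a = 1111111100000000
  (a & b) = 0000000000001111
  ~d = 1010101010101010
  (c & a) = 0000000000110011
  (~d | (c & a)) = 1010101010111011
  ((a & b) | (~d | (c & a))) = 1010101010111111
  (~a & ((a & b) | (~d | (c & a)))) = 1010101000000000
  (d | ~a) = 1111111101010101
  (c & (d | ~a)) = 0011001100010001
  ((~a & ((a & b) | (~d | (c & a)))) | (c & (d | ~a))) = 1011101100010001

((~a & ((a & b) | (~d | (c & a)))) | (c & (d | ~a)))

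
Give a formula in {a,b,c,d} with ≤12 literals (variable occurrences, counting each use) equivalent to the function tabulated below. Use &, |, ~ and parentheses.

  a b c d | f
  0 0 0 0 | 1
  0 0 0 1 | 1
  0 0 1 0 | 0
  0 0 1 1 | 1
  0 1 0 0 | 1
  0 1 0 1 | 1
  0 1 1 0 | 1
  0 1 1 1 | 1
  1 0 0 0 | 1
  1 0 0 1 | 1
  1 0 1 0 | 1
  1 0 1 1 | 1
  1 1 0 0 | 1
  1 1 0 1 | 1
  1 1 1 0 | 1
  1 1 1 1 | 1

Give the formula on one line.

(((((~d & ~c) & ~a) | b) & (~b | a)) | ((b | d) | a))

  ~d = 1010101010101010
  ~c = 1100110011001100
  (~d & ~c) = 1000100010001000
  ~a = 1111111100000000
  ((~d & ~c) & ~a) = 1000100000000000
  (((~d & ~c) & ~a) | b) = 1000111100001111
  ~b = 1111000011110000
  (~b | a) = 1111000011111111
  ((((~d & ~c) & ~a) | b) & (~b | a)) = 1000000000001111
  (b | d) = 0101111101011111
  ((b | d) | a) = 0101111111111111
  (((((~d & ~c) & ~a) | b) & (~b | a)) | ((b | d) | a)) = 1101111111111111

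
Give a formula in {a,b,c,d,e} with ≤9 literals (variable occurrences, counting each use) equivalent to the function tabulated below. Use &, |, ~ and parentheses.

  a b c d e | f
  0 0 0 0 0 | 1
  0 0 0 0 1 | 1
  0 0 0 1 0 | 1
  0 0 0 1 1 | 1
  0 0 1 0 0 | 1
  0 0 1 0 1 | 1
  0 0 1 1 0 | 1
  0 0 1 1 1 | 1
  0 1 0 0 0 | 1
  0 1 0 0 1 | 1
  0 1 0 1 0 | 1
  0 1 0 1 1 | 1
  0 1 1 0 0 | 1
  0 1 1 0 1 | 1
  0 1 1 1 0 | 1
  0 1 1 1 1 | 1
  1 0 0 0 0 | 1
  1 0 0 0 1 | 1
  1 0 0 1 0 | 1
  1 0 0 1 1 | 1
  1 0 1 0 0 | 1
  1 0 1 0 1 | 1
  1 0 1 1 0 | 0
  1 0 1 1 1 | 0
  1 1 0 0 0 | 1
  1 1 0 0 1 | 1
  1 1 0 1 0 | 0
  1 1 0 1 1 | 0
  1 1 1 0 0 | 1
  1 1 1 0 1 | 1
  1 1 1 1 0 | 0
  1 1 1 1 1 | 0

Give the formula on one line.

  ~d = 11001100110011001100110011001100
  ~a = 11111111111111110000000000000000
  (~d | ~a) = 11111111111111111100110011001100
  ~b = 11111111000000001111111100000000
  (~b & ~a) = 11111111000000000000000000000000
  ~c = 11110000111100001111000011110000
  ((~b & ~a) | ~c) = 11111111111100001111000011110000
  (((~b & ~a) | ~c) & ~a) = 11111111111100000000000000000000
  (c & (((~b & ~a) | ~c) & ~a)) = 00001111000000000000000000000000
  (~c & ~b) = 11110000000000001111000000000000
  ((c & (((~b & ~a) | ~c) & ~a)) | (~c & ~b)) = 11111111000000001111000000000000
  ((~d | ~a) | ((c & (((~b & ~a) | ~c) & ~a)) | (~c & ~b))) = 11111111111111111111110011001100

((~d | ~a) | ((c & (((~b & ~a) | ~c) & ~a)) | (~c & ~b)))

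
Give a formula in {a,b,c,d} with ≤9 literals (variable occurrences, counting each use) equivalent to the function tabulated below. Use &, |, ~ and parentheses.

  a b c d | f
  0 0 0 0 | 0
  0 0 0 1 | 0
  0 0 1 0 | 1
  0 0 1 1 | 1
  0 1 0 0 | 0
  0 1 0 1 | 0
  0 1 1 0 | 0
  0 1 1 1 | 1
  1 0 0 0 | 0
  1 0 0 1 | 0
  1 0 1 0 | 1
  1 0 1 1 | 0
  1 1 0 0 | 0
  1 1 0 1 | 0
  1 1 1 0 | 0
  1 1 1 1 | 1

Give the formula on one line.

  ~d = 1010101010101010
  (d & b) = 0000010100000101
  (~d | (d & b)) = 1010111110101111
  ~a = 1111111100000000
  ((~d | (d & b)) | ~a) = 1111111110101111
  ~c = 1100110011001100
  (((~d | (d & b)) | ~a) | ~c) = 1111111111101111
  ((((~d | (d & b)) | ~a) | ~c) & c) = 0011001100100011
  (b & d) = 0000010100000101
  ~b = 1111000011110000
  ((b & d) | ~b) = 1111010111110101
  (((((~d | (d & b)) | ~a) | ~c) & c) & ((b & d) | ~b)) = 0011000100100001

(((((~d | (d & b)) | ~a) | ~c) & c) & ((b & d) | ~b))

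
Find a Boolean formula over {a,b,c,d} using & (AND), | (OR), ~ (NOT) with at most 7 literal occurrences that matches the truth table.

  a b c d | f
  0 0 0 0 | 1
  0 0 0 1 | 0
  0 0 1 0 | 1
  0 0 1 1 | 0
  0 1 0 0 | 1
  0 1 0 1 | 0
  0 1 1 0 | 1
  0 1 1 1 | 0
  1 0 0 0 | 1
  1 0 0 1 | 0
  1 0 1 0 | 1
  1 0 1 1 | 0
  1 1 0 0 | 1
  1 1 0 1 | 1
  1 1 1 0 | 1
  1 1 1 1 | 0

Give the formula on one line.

((b & ((~c & a) & d)) | ~d)

  ~c = 1100110011001100
  (~c & a) = 0000000011001100
  ((~c & a) & d) = 0000000001000100
  (b & ((~c & a) & d)) = 0000000000000100
  ~d = 1010101010101010
  ((b & ((~c & a) & d)) | ~d) = 1010101010101110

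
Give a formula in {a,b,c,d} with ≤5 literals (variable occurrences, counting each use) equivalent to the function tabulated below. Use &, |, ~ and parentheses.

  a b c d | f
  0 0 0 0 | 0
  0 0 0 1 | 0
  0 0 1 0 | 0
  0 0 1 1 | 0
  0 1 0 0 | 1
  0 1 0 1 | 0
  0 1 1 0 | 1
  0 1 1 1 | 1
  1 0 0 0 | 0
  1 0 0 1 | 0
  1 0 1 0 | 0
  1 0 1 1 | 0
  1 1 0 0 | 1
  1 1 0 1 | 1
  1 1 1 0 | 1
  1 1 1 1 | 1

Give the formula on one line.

  ~a = 1111111100000000
  ~d = 1010101010101010
  (~a & ~d) = 1010101000000000
  ((~a & ~d) | a) = 1010101011111111
  (c | ((~a & ~d) | a)) = 1011101111111111
  (b & (c | ((~a & ~d) | a))) = 0000101100001111

(b & (c | ((~a & ~d) | a)))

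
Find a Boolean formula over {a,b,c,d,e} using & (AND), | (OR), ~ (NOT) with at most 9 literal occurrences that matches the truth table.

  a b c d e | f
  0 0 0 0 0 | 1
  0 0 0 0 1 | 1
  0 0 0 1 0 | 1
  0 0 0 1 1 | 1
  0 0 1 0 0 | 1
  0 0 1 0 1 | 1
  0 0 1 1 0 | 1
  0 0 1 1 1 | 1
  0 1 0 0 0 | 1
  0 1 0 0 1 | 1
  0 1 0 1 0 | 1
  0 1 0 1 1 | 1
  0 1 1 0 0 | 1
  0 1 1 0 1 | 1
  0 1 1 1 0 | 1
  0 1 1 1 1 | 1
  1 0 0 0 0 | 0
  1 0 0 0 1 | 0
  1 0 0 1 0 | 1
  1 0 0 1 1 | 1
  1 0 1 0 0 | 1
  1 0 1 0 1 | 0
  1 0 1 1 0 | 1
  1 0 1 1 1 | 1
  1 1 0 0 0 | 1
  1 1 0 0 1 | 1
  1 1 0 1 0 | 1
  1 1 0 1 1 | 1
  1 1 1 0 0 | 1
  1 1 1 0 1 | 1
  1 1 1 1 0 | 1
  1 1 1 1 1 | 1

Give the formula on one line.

(((d | ~a) | (b | d)) | (c & (~b & ~e)))

  ~a = 11111111111111110000000000000000
  (d | ~a) = 11111111111111110011001100110011
  (b | d) = 00110011111111110011001111111111
  ((d | ~a) | (b | d)) = 11111111111111110011001111111111
  ~b = 11111111000000001111111100000000
  ~e = 10101010101010101010101010101010
  (~b & ~e) = 10101010000000001010101000000000
  (c & (~b & ~e)) = 00001010000000000000101000000000
  (((d | ~a) | (b | d)) | (c & (~b & ~e))) = 11111111111111110011101111111111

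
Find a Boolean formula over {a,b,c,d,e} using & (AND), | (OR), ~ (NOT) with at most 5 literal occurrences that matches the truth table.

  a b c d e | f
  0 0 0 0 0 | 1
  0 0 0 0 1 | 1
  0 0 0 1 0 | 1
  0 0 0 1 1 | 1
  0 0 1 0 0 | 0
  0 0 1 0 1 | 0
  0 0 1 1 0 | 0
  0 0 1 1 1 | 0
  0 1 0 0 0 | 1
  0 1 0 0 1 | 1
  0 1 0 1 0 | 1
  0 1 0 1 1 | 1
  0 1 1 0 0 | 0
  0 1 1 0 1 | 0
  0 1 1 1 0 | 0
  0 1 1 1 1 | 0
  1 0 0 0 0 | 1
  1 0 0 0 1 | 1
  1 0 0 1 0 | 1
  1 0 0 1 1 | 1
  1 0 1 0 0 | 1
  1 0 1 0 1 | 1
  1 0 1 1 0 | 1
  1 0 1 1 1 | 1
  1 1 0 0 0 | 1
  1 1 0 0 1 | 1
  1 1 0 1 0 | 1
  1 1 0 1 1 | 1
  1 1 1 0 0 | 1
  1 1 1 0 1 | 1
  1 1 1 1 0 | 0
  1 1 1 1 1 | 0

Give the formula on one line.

  ~c = 11110000111100001111000011110000
  ~d = 11001100110011001100110011001100
  (a & ~d) = 00000000000000001100110011001100
  (~c | (a & ~d)) = 11110000111100001111110011111100
  ~b = 11111111000000001111111100000000
  (a & ~b) = 00000000000000001111111100000000
  ((~c | (a & ~d)) | (a & ~b)) = 11110000111100001111111111111100

((~c | (a & ~d)) | (a & ~b))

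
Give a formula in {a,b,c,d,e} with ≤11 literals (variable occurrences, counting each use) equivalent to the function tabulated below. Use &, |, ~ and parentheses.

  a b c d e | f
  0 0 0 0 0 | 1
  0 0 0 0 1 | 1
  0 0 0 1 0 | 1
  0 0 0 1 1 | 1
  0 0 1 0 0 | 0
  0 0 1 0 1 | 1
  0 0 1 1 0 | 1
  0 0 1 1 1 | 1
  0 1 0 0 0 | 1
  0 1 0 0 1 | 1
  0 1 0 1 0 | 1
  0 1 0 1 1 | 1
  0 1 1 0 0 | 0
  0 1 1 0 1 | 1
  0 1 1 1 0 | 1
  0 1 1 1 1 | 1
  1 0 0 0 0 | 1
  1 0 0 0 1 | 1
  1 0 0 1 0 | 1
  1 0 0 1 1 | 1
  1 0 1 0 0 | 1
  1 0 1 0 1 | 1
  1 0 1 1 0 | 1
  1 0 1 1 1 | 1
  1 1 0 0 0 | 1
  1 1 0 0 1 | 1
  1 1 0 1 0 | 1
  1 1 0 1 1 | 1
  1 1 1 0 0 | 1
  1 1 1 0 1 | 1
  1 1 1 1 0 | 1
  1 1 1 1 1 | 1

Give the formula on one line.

  ~c = 11110000111100001111000011110000
  (e | ~c) = 11110101111101011111010111110101
  ~e = 10101010101010101010101010101010
  (~e | ~c) = 11111010111110101111101011111010
  (e & (~e | ~c)) = 01010000010100000101000001010000
  (b | ~e) = 10101010111111111010101011111111
  ((e & (~e | ~c)) | (b | ~e)) = 11111010111111111111101011111111
  (a | d) = 00110011001100111111111111111111
  (((e & (~e | ~c)) | (b | ~e)) & (a | d)) = 00110010001100111111101011111111
  ((e | ~c) | (((e & (~e | ~c)) | (b | ~e)) & (a | d))) = 11110111111101111111111111111111

((e | ~c) | (((e & (~e | ~c)) | (b | ~e)) & (a | d)))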